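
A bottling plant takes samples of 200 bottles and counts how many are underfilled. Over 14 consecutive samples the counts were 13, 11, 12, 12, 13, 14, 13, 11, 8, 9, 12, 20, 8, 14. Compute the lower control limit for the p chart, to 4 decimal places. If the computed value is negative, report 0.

p̄ = Σdᵢ / (k·n) = 170 / (14 × 200) = 0.06071
LCL = p̄ − 3·√(p̄(1−p̄)/n) = 0.06071 − 3 × 0.01689 = 0.01006

0.0101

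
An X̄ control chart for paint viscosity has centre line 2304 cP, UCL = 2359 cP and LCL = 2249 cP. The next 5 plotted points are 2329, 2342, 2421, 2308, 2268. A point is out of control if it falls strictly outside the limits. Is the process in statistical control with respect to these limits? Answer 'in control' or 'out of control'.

Compare each point to [2249, 2359]: sample 3 = 2421 > UCL.

out of control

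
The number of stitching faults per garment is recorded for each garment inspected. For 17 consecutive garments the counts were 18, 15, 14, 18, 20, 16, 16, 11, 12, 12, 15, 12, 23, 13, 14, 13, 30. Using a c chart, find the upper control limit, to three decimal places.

28.000

c̄ = (18 + 15 + 14 + 18 + 20 + 16 + 16 + 11 + 12 + 12 + 15 + 12 + 23 + 13 + 14 + 13 + 30) / 17 = 272 / 17 = 16.0000
UCL = c̄ + 3√c̄ = 16.0000 + 3 × √16.0000 = 16.0000 + 3 × 4.0000 = 28.0000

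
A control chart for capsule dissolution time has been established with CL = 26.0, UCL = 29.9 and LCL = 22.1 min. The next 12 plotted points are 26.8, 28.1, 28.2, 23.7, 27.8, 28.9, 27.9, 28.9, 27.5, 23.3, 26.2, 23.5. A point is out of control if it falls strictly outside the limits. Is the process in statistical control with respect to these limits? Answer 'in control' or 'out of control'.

All 12 points lie within [22.1, 29.9].

in control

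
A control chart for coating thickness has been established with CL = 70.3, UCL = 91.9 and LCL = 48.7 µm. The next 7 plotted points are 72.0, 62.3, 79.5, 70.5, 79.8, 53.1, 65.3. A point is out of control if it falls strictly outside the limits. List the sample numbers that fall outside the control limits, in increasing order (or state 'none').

All 7 points lie within [48.7, 91.9].

none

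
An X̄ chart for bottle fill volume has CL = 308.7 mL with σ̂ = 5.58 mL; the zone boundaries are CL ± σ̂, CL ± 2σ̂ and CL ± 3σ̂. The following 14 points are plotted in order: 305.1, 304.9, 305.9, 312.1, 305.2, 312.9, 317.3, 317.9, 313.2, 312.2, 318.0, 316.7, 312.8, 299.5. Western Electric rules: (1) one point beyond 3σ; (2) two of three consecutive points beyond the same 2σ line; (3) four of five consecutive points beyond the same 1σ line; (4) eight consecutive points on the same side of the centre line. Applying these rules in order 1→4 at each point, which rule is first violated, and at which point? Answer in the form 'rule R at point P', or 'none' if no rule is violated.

rule 4 at point 13

Zone of each point (C = within 1σ̂, B = 1σ̂–2σ̂, A = 2σ̂–3σ̂, * = beyond 3σ̂; sign = side of CL): 1:-C, 2:-C, 3:-C, 4:+C, 5:-C, 6:+C, 7:+B, 8:+B, 9:+C, 10:+C, 11:+B, 12:+B, 13:+C, 14:-B
Rule 4 (eight consecutive points on the same side of the centre line) is satisfied at point 13.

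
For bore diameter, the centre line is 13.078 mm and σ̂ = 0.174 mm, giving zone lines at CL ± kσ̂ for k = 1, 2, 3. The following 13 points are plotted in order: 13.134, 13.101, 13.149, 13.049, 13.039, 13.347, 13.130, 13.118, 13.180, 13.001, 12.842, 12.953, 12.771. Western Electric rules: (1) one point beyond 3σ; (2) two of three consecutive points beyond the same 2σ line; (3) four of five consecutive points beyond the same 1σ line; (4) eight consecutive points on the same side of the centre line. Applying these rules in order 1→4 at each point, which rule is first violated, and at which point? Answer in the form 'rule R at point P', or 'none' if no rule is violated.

Zone of each point (C = within 1σ̂, B = 1σ̂–2σ̂, A = 2σ̂–3σ̂, * = beyond 3σ̂; sign = side of CL): 1:+C, 2:+C, 3:+C, 4:-C, 5:-C, 6:+B, 7:+C, 8:+C, 9:+C, 10:-C, 11:-B, 12:-C, 13:-B
No rule fires across all 13 points.

none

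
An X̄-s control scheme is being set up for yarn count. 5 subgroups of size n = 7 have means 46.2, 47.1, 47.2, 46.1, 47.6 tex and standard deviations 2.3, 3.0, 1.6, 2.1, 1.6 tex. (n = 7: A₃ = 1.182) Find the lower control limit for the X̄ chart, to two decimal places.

44.33

X̄̄ = (46.2 + 47.1 + 47.2 + 46.1 + 47.6) / 5 = 46.8400
s̄ = (2.3 + 3.0 + 1.6 + 2.1 + 1.6) / 5 = 2.1200
LCL = X̄̄ − A₃·s̄ = 46.8400 − 1.182 × 2.1200 = 44.3342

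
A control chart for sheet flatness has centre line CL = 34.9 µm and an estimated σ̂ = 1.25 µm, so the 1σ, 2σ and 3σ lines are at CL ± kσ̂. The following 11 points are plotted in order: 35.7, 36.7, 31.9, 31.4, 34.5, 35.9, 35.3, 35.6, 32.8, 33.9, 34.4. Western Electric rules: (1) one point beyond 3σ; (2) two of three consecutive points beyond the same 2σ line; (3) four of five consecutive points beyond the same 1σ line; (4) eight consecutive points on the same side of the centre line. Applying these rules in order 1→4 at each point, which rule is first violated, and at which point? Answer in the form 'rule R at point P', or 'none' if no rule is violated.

rule 2 at point 4

Zone of each point (C = within 1σ̂, B = 1σ̂–2σ̂, A = 2σ̂–3σ̂, * = beyond 3σ̂; sign = side of CL): 1:+C, 2:+B, 3:-A, 4:-A, 5:-C, 6:+C, 7:+C, 8:+C, 9:-B, 10:-C, 11:-C
Rule 2 (two of three consecutive points beyond the same 2σ limit) is satisfied at point 4.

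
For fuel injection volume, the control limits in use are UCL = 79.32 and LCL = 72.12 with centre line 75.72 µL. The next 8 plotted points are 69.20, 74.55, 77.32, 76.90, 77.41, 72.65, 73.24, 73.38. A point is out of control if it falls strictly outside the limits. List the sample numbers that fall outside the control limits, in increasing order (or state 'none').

1

Compare each point to [72.12, 79.32]: sample 1 = 69.20 < LCL.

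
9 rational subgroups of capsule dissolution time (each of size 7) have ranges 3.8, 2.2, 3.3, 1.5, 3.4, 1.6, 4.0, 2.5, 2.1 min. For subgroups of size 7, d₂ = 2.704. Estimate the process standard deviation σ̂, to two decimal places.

1.00

R̄ = (3.8 + 2.2 + 3.3 + 1.5 + 3.4 + 1.6 + 4.0 + 2.5 + 2.1) / 9 = 2.7111
σ̂ = R̄ / d₂ = 2.7111 / 2.704 = 1.0026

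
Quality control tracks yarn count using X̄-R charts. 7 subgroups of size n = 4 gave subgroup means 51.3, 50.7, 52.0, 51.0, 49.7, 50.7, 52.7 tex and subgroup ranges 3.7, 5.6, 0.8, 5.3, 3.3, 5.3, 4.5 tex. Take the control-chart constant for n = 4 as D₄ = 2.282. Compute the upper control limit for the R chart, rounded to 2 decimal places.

9.29

R̄ = (3.7 + 5.6 + 0.8 + 5.3 + 3.3 + 5.3 + 4.5) / 7 = 28.5000 / 7 = 4.0714
UCL_R = D₄·R̄ = 2.282 × 4.0714 = 9.2910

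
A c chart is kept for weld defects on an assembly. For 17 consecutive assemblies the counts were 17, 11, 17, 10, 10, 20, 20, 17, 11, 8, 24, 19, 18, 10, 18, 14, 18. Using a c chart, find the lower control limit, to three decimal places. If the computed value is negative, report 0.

3.634

c̄ = (17 + 11 + 17 + 10 + 10 + 20 + 20 + 17 + 11 + 8 + 24 + 19 + 18 + 10 + 18 + 14 + 18) / 17 = 262 / 17 = 15.4118
LCL = c̄ − 3√c̄ = 15.4118 − 3 × 3.9258 = 3.6344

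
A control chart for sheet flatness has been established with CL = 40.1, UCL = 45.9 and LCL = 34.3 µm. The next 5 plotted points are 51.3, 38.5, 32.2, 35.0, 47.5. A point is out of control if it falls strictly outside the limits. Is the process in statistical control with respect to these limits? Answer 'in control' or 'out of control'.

out of control

Compare each point to [34.3, 45.9]: sample 1 = 51.3 > UCL; sample 3 = 32.2 < LCL; sample 5 = 47.5 > UCL.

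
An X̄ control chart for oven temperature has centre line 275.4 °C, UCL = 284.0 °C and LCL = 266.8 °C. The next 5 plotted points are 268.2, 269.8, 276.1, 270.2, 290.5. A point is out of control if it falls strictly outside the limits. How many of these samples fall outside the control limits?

1

Compare each point to [266.8, 284.0]: sample 5 = 290.5 > UCL.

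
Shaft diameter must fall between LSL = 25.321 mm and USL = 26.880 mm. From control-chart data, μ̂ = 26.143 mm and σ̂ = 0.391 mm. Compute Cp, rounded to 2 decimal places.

Cp = (USL − LSL) / (6σ̂) = (26.880 − 25.321) / (6 × 0.391) = 1.5590 / 2.3460 = 0.6645

0.66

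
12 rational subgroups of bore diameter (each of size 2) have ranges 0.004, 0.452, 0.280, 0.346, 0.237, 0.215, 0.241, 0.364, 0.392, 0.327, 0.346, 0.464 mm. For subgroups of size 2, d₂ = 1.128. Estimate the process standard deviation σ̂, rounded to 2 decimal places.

R̄ = (0.004 + 0.452 + 0.280 + 0.346 + 0.237 + 0.215 + 0.241 + 0.364 + 0.392 + 0.327 + 0.346 + 0.464) / 12 = 0.3057
σ̂ = R̄ / d₂ = 0.3057 / 1.128 = 0.2710

0.27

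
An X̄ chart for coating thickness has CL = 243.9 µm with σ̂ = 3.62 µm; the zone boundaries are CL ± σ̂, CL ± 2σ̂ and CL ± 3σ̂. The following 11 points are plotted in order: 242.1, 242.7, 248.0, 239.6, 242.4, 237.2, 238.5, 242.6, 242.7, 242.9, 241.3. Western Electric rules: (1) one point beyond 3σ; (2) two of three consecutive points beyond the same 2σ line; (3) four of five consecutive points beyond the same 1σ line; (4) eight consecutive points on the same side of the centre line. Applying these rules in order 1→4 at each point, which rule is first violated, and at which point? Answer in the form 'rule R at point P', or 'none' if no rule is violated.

rule 4 at point 11

Zone of each point (C = within 1σ̂, B = 1σ̂–2σ̂, A = 2σ̂–3σ̂, * = beyond 3σ̂; sign = side of CL): 1:-C, 2:-C, 3:+B, 4:-B, 5:-C, 6:-B, 7:-B, 8:-C, 9:-C, 10:-C, 11:-C
Rule 4 (eight consecutive points on the same side of the centre line) is satisfied at point 11.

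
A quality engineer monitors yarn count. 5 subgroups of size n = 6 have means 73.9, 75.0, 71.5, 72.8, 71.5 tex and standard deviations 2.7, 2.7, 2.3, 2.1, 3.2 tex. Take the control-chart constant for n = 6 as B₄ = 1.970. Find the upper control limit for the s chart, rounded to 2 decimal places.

5.12

s̄ = (2.7 + 2.7 + 2.3 + 2.1 + 3.2) / 5 = 2.6000
UCL_s = B₄·s̄ = 1.970 × 2.6000 = 5.1220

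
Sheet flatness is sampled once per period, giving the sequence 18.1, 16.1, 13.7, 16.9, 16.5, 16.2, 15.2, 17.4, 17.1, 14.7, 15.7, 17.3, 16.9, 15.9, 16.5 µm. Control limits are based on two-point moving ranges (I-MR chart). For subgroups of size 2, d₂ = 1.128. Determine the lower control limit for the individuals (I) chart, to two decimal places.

12.71

X̄ = (18.1 + 16.1 + 13.7 + 16.9 + 16.5 + 16.2 + 15.2 + 17.4 + 17.1 + 14.7 + 15.7 + 17.3 + 16.9 + 15.9 + 16.5) / 15 = 16.2800
Moving ranges: 2.0, 2.4, 3.2, 0.4, 0.3, 1.0, 2.2, 0.3, 2.4, 1.0, 1.6, 0.4, 1.0, 0.6; M̄R̄ = 18.8000 / 14 = 1.3429
LCL = X̄ − 3·M̄R̄/d₂ = 16.2800 − 3 × 1.3429 / 1.128 = 12.7086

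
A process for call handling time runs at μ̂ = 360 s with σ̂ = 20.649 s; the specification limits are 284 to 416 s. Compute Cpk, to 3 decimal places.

0.904

Cpu = (USL − μ̂) / (3σ̂) = (416 − 360) / (3 × 20.649) = 0.9040; Cpl = (μ̂ − LSL) / (3σ̂) = (360 − 284) / (3 × 20.649) = 1.2269; Cpk = min(Cpu, Cpl) = 0.9040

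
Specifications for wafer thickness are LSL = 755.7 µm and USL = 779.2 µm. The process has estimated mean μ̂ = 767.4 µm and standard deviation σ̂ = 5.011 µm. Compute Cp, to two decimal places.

Cp = (USL − LSL) / (6σ̂) = (779.2 − 755.7) / (6 × 5.011) = 23.5000 / 30.0660 = 0.7816

0.78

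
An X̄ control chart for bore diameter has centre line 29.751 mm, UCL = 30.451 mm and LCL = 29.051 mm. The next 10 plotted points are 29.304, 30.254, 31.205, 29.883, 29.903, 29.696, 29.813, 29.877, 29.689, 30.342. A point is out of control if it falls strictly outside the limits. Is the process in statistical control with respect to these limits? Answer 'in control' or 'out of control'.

Compare each point to [29.051, 30.451]: sample 3 = 31.205 > UCL.

out of control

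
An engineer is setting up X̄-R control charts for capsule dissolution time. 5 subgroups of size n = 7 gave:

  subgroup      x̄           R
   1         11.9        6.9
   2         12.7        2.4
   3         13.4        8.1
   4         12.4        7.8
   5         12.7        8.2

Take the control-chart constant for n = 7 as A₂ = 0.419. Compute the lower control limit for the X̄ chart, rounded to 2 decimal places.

9.82

X̄̄ = (11.9 + 12.7 + 13.4 + 12.4 + 12.7) / 5 = 63.1000 / 5 = 12.6200
R̄ = (6.9 + 2.4 + 8.1 + 7.8 + 8.2) / 5 = 33.4000 / 5 = 6.6800
LCL = X̄̄ − A₂·R̄ = 12.6200 − 0.419 × 6.6800 = 9.8211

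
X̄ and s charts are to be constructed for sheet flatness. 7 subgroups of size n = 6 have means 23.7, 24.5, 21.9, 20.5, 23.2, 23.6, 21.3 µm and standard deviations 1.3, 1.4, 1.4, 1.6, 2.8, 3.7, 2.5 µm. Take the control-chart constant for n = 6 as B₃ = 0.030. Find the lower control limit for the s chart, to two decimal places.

0.06

s̄ = (1.3 + 1.4 + 1.4 + 1.6 + 2.8 + 3.7 + 2.5) / 7 = 2.1000
LCL_s = B₃·s̄ = 0.030 × 2.1000 = 0.0630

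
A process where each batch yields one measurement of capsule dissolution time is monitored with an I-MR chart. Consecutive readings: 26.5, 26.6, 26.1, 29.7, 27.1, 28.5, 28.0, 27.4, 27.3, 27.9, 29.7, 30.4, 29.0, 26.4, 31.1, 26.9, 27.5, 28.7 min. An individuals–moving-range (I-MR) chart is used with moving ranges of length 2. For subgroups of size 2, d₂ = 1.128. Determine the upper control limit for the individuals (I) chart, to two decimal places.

X̄ = (26.5 + 26.6 + 26.1 + 29.7 + 27.1 + 28.5 + 28.0 + 27.4 + 27.3 + 27.9 + 29.7 + 30.4 + 29.0 + 26.4 + 31.1 + 26.9 + 27.5 + 28.7) / 18 = 28.0444
Moving ranges: 0.1, 0.5, 3.6, 2.6, 1.4, 0.5, 0.6, 0.1, 0.6, 1.8, 0.7, 1.4, 2.6, 4.7, 4.2, 0.6, 1.2; M̄R̄ = 27.2000 / 17 = 1.6000
UCL = X̄ + 3·M̄R̄/d₂ = 28.0444 + 3 × 1.6000 / 1.128 = 32.2998

32.30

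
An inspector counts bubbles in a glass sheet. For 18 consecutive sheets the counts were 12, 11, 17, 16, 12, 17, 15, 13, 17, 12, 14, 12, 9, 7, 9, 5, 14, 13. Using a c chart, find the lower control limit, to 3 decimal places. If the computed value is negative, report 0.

c̄ = (12 + 11 + 17 + 16 + 12 + 17 + 15 + 13 + 17 + 12 + 14 + 12 + 9 + 7 + 9 + 5 + 14 + 13) / 18 = 225 / 18 = 12.5000
LCL = c̄ − 3√c̄ = 12.5000 − 3 × 3.5355 = 1.8934

1.893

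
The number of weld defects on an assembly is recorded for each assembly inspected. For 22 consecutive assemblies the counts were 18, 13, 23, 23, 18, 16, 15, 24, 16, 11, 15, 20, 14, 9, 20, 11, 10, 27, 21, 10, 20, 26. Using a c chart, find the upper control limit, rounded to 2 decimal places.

c̄ = (18 + 13 + 23 + 23 + 18 + 16 + 15 + 24 + 16 + 11 + 15 + 20 + 14 + 9 + 20 + 11 + 10 + 27 + 21 + 10 + 20 + 26) / 22 = 380 / 22 = 17.2727
UCL = c̄ + 3√c̄ = 17.2727 + 3 × √17.2727 = 17.2727 + 3 × 4.1560 = 29.7409

29.74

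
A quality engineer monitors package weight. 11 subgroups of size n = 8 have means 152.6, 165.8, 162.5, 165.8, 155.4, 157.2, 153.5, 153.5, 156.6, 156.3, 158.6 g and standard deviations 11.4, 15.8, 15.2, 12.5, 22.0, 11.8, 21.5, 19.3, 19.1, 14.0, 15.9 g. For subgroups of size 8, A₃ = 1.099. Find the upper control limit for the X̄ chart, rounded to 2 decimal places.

X̄̄ = (152.6 + 165.8 + 162.5 + 165.8 + 155.4 + 157.2 + 153.5 + 153.5 + 156.6 + 156.3 + 158.6) / 11 = 157.9818
s̄ = (11.4 + 15.8 + 15.2 + 12.5 + 22.0 + 11.8 + 21.5 + 19.3 + 19.1 + 14.0 + 15.9) / 11 = 16.2273
UCL = X̄̄ + A₃·s̄ = 157.9818 + 1.099 × 16.2273 = 175.8156

175.82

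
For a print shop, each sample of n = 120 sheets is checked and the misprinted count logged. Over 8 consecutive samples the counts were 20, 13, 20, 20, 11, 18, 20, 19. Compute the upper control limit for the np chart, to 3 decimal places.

29.258

p̄ = Σdᵢ / (k·n) = 141 / (8 × 120) = 0.14688
UCL = np̄ + 3·√(np̄(1−p̄)) = 17.6250 + 3 × √(17.6250×0.85313) = 17.6250 + 3 × 3.8777 = 29.2580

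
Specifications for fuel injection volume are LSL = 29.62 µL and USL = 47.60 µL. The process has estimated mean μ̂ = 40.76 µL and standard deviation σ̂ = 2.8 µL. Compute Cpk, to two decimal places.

0.81

Cpu = (USL − μ̂) / (3σ̂) = (47.60 − 40.76) / (3 × 2.8) = 0.8143; Cpl = (μ̂ − LSL) / (3σ̂) = (40.76 − 29.62) / (3 × 2.8) = 1.3262; Cpk = min(Cpu, Cpl) = 0.8143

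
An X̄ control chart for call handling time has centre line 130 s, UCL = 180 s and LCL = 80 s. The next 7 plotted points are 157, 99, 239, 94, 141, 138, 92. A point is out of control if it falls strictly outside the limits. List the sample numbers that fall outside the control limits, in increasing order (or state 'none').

Compare each point to [80, 180]: sample 3 = 239 > UCL.

3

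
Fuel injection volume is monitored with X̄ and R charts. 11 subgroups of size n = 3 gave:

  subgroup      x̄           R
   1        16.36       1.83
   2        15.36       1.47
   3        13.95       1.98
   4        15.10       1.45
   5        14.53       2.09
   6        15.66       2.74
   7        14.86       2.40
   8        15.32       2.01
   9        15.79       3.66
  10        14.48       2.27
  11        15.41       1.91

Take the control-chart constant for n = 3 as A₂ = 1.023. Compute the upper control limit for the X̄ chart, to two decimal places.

17.38

X̄̄ = (16.36 + 15.36 + 13.95 + 15.10 + 14.53 + 15.66 + 14.86 + 15.32 + 15.79 + 14.48 + 15.41) / 11 = 166.8200 / 11 = 15.1655
R̄ = (1.83 + 1.47 + 1.98 + 1.45 + 2.09 + 2.74 + 2.40 + 2.01 + 3.66 + 2.27 + 1.91) / 11 = 23.8100 / 11 = 2.1645
UCL = X̄̄ + A₂·R̄ = 15.1655 + 1.023 × 2.1645 = 17.3798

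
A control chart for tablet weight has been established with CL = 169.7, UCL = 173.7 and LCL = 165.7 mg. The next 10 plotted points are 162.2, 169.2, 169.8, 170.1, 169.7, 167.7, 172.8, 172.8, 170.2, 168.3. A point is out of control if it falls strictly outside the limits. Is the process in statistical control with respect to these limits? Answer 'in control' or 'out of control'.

out of control

Compare each point to [165.7, 173.7]: sample 1 = 162.2 < LCL.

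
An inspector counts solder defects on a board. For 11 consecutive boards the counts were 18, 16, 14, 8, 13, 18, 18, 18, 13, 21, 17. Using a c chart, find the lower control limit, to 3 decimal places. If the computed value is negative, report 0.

c̄ = (18 + 16 + 14 + 8 + 13 + 18 + 18 + 18 + 13 + 21 + 17) / 11 = 174 / 11 = 15.8182
LCL = c̄ − 3√c̄ = 15.8182 − 3 × 3.9772 = 3.8866

3.887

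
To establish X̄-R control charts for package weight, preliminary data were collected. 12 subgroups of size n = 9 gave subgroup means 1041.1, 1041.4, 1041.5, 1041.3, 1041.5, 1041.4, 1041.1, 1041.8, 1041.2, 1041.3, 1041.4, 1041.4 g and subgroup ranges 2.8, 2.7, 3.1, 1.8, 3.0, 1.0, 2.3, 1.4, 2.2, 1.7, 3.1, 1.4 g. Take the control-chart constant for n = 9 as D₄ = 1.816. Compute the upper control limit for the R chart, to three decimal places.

R̄ = (2.8 + 2.7 + 3.1 + 1.8 + 3.0 + 1.0 + 2.3 + 1.4 + 2.2 + 1.7 + 3.1 + 1.4) / 12 = 26.5000 / 12 = 2.2083
UCL_R = D₄·R̄ = 1.816 × 2.2083 = 4.0103

4.010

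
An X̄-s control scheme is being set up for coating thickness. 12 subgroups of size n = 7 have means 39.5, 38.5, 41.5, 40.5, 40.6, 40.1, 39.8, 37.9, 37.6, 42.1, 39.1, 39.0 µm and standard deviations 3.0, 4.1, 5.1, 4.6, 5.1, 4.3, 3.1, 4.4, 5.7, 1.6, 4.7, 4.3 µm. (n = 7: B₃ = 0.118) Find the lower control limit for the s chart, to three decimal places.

s̄ = (3.0 + 4.1 + 5.1 + 4.6 + 5.1 + 4.3 + 3.1 + 4.4 + 5.7 + 1.6 + 4.7 + 4.3) / 12 = 4.1667
LCL_s = B₃·s̄ = 0.118 × 4.1667 = 0.4917

0.492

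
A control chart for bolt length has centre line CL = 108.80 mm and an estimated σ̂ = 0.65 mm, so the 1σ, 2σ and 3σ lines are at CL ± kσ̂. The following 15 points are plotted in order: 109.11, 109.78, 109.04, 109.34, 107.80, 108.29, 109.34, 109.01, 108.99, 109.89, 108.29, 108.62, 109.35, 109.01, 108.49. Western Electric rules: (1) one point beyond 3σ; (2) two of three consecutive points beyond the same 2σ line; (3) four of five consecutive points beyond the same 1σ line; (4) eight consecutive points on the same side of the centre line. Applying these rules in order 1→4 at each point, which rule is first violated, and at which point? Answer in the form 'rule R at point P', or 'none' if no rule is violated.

Zone of each point (C = within 1σ̂, B = 1σ̂–2σ̂, A = 2σ̂–3σ̂, * = beyond 3σ̂; sign = side of CL): 1:+C, 2:+B, 3:+C, 4:+C, 5:-B, 6:-C, 7:+C, 8:+C, 9:+C, 10:+B, 11:-C, 12:-C, 13:+C, 14:+C, 15:-C
No rule fires across all 15 points.

none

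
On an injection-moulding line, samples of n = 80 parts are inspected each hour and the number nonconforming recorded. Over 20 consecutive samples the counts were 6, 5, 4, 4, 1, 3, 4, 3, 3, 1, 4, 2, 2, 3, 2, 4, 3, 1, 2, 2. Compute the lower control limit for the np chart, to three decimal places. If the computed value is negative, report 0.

0.000

p̄ = Σdᵢ / (k·n) = 59 / (20 × 80) = 0.03687
LCL = np̄ − 3·√(np̄(1−p̄)) = 2.9500 − 3 × 1.6856 = -2.1068 → 0 (negative, so LCL = 0)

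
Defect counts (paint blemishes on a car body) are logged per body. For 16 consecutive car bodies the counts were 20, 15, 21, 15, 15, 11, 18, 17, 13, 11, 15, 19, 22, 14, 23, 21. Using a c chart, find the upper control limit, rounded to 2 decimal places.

c̄ = (20 + 15 + 21 + 15 + 15 + 11 + 18 + 17 + 13 + 11 + 15 + 19 + 22 + 14 + 23 + 21) / 16 = 270 / 16 = 16.8750
UCL = c̄ + 3√c̄ = 16.8750 + 3 × √16.8750 = 16.8750 + 3 × 4.1079 = 29.1988

29.20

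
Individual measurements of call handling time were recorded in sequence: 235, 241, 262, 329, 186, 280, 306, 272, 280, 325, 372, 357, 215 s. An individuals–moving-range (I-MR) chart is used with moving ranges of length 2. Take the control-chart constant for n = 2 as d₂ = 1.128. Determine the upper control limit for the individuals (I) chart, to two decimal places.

X̄ = (235 + 241 + 262 + 329 + 186 + 280 + 306 + 272 + 280 + 325 + 372 + 357 + 215) / 13 = 281.5385
Moving ranges: 6, 21, 67, 143, 94, 26, 34, 8, 45, 47, 15, 142; M̄R̄ = 648.0000 / 12 = 54.0000
UCL = X̄ + 3·M̄R̄/d₂ = 281.5385 + 3 × 54.0000 / 1.128 = 425.1555

425.16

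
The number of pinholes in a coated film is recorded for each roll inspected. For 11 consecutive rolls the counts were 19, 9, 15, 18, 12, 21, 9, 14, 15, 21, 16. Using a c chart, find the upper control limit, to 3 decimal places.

c̄ = (19 + 9 + 15 + 18 + 12 + 21 + 9 + 14 + 15 + 21 + 16) / 11 = 169 / 11 = 15.3636
UCL = c̄ + 3√c̄ = 15.3636 + 3 × √15.3636 = 15.3636 + 3 × 3.9196 = 27.1226

27.123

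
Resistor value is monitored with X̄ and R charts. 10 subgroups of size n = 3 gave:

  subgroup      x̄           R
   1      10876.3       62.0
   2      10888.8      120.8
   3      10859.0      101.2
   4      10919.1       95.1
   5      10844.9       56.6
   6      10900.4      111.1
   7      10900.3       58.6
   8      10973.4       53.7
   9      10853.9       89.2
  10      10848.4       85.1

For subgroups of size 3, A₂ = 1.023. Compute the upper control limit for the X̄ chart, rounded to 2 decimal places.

10971.71

X̄̄ = (10876.3 + 10888.8 + 10859.0 + 10919.1 + 10844.9 + 10900.4 + 10900.3 + 10973.4 + 10853.9 + 10848.4) / 10 = 108864.5000 / 10 = 10886.4500
R̄ = (62.0 + 120.8 + 101.2 + 95.1 + 56.6 + 111.1 + 58.6 + 53.7 + 89.2 + 85.1) / 10 = 833.4000 / 10 = 83.3400
UCL = X̄̄ + A₂·R̄ = 10886.4500 + 1.023 × 83.3400 = 10971.7068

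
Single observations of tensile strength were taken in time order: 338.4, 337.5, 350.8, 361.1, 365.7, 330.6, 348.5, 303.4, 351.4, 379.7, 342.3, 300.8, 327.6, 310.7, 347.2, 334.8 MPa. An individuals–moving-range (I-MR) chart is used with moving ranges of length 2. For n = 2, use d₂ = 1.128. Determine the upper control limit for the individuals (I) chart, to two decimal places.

405.90

X̄ = (338.4 + 337.5 + 350.8 + 361.1 + 365.7 + 330.6 + 348.5 + 303.4 + 351.4 + 379.7 + 342.3 + 300.8 + 327.6 + 310.7 + 347.2 + 334.8) / 16 = 339.4062
Moving ranges: 0.9, 13.3, 10.3, 4.6, 35.1, 17.9, 45.1, 48.0, 28.3, 37.4, 41.5, 26.8, 16.9, 36.5, 12.4; M̄R̄ = 375.0000 / 15 = 25.0000
UCL = X̄ + 3·M̄R̄/d₂ = 339.4062 + 3 × 25.0000 / 1.128 = 405.8956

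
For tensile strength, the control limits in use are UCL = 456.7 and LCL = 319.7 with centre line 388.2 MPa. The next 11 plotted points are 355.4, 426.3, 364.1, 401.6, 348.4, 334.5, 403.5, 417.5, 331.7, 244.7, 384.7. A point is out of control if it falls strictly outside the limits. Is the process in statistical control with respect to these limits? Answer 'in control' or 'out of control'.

Compare each point to [319.7, 456.7]: sample 10 = 244.7 < LCL.

out of control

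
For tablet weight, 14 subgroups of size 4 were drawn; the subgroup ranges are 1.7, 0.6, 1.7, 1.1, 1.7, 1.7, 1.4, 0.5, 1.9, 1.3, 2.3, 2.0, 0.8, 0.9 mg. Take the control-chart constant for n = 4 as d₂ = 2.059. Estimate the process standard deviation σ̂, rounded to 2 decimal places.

R̄ = (1.7 + 0.6 + 1.7 + 1.1 + 1.7 + 1.7 + 1.4 + 0.5 + 1.9 + 1.3 + 2.3 + 2.0 + 0.8 + 0.9) / 14 = 1.4000
σ̂ = R̄ / d₂ = 1.4000 / 2.059 = 0.6799

0.68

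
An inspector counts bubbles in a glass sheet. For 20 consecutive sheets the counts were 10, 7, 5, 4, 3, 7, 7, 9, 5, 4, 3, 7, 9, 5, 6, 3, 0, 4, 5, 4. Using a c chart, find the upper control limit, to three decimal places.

c̄ = (10 + 7 + 5 + 4 + 3 + 7 + 7 + 9 + 5 + 4 + 3 + 7 + 9 + 5 + 6 + 3 + 0 + 4 + 5 + 4) / 20 = 107 / 20 = 5.3500
UCL = c̄ + 3√c̄ = 5.3500 + 3 × √5.3500 = 5.3500 + 3 × 2.3130 = 12.2890

12.289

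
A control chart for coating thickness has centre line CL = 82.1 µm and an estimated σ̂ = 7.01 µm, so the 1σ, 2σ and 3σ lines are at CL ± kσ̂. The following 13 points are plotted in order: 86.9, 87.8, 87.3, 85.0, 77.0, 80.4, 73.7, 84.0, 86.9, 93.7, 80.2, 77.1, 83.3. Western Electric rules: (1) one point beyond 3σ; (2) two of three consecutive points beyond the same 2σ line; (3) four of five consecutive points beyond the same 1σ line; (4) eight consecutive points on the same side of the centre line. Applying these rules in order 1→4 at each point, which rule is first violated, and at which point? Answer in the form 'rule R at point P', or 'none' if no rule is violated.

none

Zone of each point (C = within 1σ̂, B = 1σ̂–2σ̂, A = 2σ̂–3σ̂, * = beyond 3σ̂; sign = side of CL): 1:+C, 2:+C, 3:+C, 4:+C, 5:-C, 6:-C, 7:-B, 8:+C, 9:+C, 10:+B, 11:-C, 12:-C, 13:+C
No rule fires across all 13 points.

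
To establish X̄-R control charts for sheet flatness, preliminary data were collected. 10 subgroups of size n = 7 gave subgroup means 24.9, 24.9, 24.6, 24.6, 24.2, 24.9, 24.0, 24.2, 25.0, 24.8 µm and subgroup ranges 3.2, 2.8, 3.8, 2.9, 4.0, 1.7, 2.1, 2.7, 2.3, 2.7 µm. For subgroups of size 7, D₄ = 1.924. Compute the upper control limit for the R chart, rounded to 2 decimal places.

R̄ = (3.2 + 2.8 + 3.8 + 2.9 + 4.0 + 1.7 + 2.1 + 2.7 + 2.3 + 2.7) / 10 = 28.2000 / 10 = 2.8200
UCL_R = D₄·R̄ = 1.924 × 2.8200 = 5.4257

5.43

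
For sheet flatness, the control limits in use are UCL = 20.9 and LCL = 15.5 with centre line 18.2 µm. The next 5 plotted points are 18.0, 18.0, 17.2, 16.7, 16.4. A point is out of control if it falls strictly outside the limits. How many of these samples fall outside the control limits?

All 5 points lie within [15.5, 20.9].

0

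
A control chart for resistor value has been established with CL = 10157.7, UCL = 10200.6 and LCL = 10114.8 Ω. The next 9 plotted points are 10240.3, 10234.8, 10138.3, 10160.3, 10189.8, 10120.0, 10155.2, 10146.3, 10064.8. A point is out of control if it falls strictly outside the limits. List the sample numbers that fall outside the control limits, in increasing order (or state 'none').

1, 2, 9

Compare each point to [10114.8, 10200.6]: sample 1 = 10240.3 > UCL; sample 2 = 10234.8 > UCL; sample 9 = 10064.8 < LCL.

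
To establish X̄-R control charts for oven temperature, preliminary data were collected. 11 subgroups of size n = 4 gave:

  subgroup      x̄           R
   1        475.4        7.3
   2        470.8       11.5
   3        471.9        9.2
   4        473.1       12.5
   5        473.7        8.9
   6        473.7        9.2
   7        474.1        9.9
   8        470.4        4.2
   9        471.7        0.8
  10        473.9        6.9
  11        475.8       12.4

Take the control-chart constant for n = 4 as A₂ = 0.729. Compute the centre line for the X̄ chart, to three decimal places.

473.136

X̄̄ = (475.4 + 470.8 + 471.9 + 473.1 + 473.7 + 473.7 + 474.1 + 470.4 + 471.7 + 473.9 + 475.8) / 11 = 5204.5000 / 11 = 473.1364
CL = X̄̄ = 473.1364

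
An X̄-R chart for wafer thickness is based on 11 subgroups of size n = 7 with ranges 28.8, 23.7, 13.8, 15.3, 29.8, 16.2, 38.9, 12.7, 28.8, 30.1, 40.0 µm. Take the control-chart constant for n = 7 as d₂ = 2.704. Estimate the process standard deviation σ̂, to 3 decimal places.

9.350

R̄ = (28.8 + 23.7 + 13.8 + 15.3 + 29.8 + 16.2 + 38.9 + 12.7 + 28.8 + 30.1 + 40.0) / 11 = 25.2818
σ̂ = R̄ / d₂ = 25.2818 / 2.704 = 9.3498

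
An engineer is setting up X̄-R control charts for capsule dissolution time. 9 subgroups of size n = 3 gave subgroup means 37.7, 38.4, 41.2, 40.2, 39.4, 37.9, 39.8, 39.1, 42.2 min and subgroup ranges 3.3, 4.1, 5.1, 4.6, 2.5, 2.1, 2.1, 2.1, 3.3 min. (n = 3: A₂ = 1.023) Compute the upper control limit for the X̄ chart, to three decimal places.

X̄̄ = (37.7 + 38.4 + 41.2 + 40.2 + 39.4 + 37.9 + 39.8 + 39.1 + 42.2) / 9 = 355.9000 / 9 = 39.5444
R̄ = (3.3 + 4.1 + 5.1 + 4.6 + 2.5 + 2.1 + 2.1 + 2.1 + 3.3) / 9 = 29.2000 / 9 = 3.2444
UCL = X̄̄ + A₂·R̄ = 39.5444 + 1.023 × 3.2444 = 42.8635

42.864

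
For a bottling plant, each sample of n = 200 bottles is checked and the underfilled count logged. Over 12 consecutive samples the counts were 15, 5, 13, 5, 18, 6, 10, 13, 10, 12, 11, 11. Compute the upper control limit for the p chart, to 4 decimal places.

0.1016

p̄ = Σdᵢ / (k·n) = 129 / (12 × 200) = 0.05375
UCL = p̄ + 3·√(p̄(1−p̄)/n) = 0.05375 + 3 × √(0.05375×0.94625/200) = 0.05375 + 3 × 0.01595 = 0.10159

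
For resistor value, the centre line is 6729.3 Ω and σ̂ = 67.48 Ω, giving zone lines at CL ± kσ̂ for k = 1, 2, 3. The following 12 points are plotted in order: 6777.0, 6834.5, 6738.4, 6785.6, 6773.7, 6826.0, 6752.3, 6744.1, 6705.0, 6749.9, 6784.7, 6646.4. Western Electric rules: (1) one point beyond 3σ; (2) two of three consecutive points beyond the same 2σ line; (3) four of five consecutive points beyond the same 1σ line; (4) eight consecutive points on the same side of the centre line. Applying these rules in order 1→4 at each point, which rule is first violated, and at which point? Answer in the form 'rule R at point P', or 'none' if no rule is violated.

Zone of each point (C = within 1σ̂, B = 1σ̂–2σ̂, A = 2σ̂–3σ̂, * = beyond 3σ̂; sign = side of CL): 1:+C, 2:+B, 3:+C, 4:+C, 5:+C, 6:+B, 7:+C, 8:+C, 9:-C, 10:+C, 11:+C, 12:-B
Rule 4 (eight consecutive points on the same side of the centre line) is satisfied at point 8.

rule 4 at point 8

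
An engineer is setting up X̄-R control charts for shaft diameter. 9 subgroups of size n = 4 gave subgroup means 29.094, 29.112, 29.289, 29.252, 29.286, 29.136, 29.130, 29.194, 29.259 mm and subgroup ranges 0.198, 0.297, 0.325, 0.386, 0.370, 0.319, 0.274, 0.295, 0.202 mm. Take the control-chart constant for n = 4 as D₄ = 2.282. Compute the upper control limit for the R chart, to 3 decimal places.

0.676

R̄ = (0.198 + 0.297 + 0.325 + 0.386 + 0.370 + 0.319 + 0.274 + 0.295 + 0.202) / 9 = 2.6660 / 9 = 0.2962
UCL_R = D₄·R̄ = 2.282 × 0.2962 = 0.6760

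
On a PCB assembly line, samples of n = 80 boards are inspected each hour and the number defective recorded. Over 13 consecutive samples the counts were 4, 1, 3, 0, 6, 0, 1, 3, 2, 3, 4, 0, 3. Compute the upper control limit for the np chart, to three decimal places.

p̄ = Σdᵢ / (k·n) = 30 / (13 × 80) = 0.02885
UCL = np̄ + 3·√(np̄(1−p̄)) = 2.3077 + 3 × √(2.3077×0.97115) = 2.3077 + 3 × 1.4970 = 6.7988

6.799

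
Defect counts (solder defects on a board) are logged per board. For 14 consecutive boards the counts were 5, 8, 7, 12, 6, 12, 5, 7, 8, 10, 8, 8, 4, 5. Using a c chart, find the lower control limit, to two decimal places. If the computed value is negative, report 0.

0.00

c̄ = (5 + 8 + 7 + 12 + 6 + 12 + 5 + 7 + 8 + 10 + 8 + 8 + 4 + 5) / 14 = 105 / 14 = 7.5000
LCL = c̄ − 3√c̄ = 7.5000 − 3 × 2.7386 = -0.7158 → 0 (cannot be negative)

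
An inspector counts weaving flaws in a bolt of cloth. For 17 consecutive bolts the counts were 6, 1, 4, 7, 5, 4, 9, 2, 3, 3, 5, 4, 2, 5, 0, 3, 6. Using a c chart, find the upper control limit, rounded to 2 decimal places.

10.10

c̄ = (6 + 1 + 4 + 7 + 5 + 4 + 9 + 2 + 3 + 3 + 5 + 4 + 2 + 5 + 0 + 3 + 6) / 17 = 69 / 17 = 4.0588
UCL = c̄ + 3√c̄ = 4.0588 + 3 × √4.0588 = 4.0588 + 3 × 2.0147 = 10.1028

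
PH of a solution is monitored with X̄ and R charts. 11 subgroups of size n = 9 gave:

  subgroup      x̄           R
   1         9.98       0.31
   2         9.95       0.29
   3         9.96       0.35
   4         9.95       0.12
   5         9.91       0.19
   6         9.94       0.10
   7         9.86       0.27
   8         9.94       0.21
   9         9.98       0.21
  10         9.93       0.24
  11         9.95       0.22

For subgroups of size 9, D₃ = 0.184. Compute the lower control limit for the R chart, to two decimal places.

0.04

R̄ = (0.31 + 0.29 + 0.35 + 0.12 + 0.19 + 0.10 + 0.27 + 0.21 + 0.21 + 0.24 + 0.22) / 11 = 2.5100 / 11 = 0.2282
LCL_R = D₃·R̄ = 0.184 × 0.2282 = 0.0420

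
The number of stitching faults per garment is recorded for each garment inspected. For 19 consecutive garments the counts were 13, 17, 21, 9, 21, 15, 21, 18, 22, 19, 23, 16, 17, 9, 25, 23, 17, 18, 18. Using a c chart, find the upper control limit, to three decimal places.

30.728

c̄ = (13 + 17 + 21 + 9 + 21 + 15 + 21 + 18 + 22 + 19 + 23 + 16 + 17 + 9 + 25 + 23 + 17 + 18 + 18) / 19 = 342 / 19 = 18.0000
UCL = c̄ + 3√c̄ = 18.0000 + 3 × √18.0000 = 18.0000 + 3 × 4.2426 = 30.7279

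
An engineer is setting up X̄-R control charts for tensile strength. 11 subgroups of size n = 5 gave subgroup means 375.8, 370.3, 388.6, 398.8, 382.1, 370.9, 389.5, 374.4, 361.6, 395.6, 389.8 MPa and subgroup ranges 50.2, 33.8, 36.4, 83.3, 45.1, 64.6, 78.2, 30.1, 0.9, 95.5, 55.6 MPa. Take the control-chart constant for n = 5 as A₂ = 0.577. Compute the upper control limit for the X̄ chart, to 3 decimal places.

X̄̄ = (375.8 + 370.3 + 388.6 + 398.8 + 382.1 + 370.9 + 389.5 + 374.4 + 361.6 + 395.6 + 389.8) / 11 = 4197.4000 / 11 = 381.5818
R̄ = (50.2 + 33.8 + 36.4 + 83.3 + 45.1 + 64.6 + 78.2 + 30.1 + 0.9 + 95.5 + 55.6) / 11 = 573.7000 / 11 = 52.1545
UCL = X̄̄ + A₂·R̄ = 381.5818 + 0.577 × 52.1545 = 411.6750

411.675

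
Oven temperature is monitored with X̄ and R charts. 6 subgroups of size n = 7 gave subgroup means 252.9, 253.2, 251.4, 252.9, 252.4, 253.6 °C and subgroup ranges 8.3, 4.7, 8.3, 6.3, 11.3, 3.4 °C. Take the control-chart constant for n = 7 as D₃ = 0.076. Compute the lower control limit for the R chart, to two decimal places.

R̄ = (8.3 + 4.7 + 8.3 + 6.3 + 11.3 + 3.4) / 6 = 42.3000 / 6 = 7.0500
LCL_R = D₃·R̄ = 0.076 × 7.0500 = 0.5358

0.54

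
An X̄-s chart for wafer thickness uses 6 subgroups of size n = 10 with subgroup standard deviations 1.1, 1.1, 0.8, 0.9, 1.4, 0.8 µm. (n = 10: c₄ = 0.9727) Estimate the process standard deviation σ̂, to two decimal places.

s̄ = (1.1 + 1.1 + 0.8 + 0.9 + 1.4 + 0.8) / 6 = 1.0167
σ̂ = s̄ / c₄ = 1.0167 / 0.9727 = 1.0452

1.05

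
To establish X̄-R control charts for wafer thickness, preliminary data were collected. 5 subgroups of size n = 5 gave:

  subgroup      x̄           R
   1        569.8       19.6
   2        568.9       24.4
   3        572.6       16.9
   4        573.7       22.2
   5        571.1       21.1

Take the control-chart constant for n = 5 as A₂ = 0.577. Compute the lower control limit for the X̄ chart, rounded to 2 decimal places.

559.20

X̄̄ = (569.8 + 568.9 + 572.6 + 573.7 + 571.1) / 5 = 2856.1000 / 5 = 571.2200
R̄ = (19.6 + 24.4 + 16.9 + 22.2 + 21.1) / 5 = 104.2000 / 5 = 20.8400
LCL = X̄̄ − A₂·R̄ = 571.2200 − 0.577 × 20.8400 = 559.1953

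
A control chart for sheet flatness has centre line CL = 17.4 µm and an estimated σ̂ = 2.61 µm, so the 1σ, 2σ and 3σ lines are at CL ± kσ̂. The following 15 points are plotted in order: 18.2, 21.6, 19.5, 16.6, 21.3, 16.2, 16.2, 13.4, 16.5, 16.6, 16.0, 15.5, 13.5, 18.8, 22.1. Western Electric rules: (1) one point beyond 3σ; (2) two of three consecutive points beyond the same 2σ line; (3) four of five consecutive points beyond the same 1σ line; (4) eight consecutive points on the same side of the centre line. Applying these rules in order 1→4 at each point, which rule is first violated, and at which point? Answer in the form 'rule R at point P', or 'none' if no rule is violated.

rule 4 at point 13

Zone of each point (C = within 1σ̂, B = 1σ̂–2σ̂, A = 2σ̂–3σ̂, * = beyond 3σ̂; sign = side of CL): 1:+C, 2:+B, 3:+C, 4:-C, 5:+B, 6:-C, 7:-C, 8:-B, 9:-C, 10:-C, 11:-C, 12:-C, 13:-B, 14:+C, 15:+B
Rule 4 (eight consecutive points on the same side of the centre line) is satisfied at point 13.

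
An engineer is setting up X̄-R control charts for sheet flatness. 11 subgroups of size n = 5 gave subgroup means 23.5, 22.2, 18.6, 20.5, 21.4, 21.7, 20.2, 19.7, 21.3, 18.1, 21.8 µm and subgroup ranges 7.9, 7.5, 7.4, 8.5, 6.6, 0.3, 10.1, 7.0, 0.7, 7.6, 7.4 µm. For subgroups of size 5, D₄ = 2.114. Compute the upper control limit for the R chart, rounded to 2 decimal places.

13.64

R̄ = (7.9 + 7.5 + 7.4 + 8.5 + 6.6 + 0.3 + 10.1 + 7.0 + 0.7 + 7.6 + 7.4) / 11 = 71.0000 / 11 = 6.4545
UCL_R = D₄·R̄ = 2.114 × 6.4545 = 13.6449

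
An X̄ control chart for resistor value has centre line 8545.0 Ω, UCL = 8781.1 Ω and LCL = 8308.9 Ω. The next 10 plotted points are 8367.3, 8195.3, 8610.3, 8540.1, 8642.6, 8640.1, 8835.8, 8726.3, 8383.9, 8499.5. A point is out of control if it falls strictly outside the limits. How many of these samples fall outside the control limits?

2

Compare each point to [8308.9, 8781.1]: sample 2 = 8195.3 < LCL; sample 7 = 8835.8 > UCL.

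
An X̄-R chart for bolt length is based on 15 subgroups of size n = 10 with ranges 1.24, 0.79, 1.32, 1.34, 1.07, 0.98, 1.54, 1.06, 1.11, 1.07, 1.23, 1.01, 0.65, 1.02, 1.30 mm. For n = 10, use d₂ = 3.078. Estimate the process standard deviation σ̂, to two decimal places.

R̄ = (1.24 + 0.79 + 1.32 + 1.34 + 1.07 + 0.98 + 1.54 + 1.06 + 1.11 + 1.07 + 1.23 + 1.01 + 0.65 + 1.02 + 1.30) / 15 = 1.1153
σ̂ = R̄ / d₂ = 1.1153 / 3.078 = 0.3624

0.36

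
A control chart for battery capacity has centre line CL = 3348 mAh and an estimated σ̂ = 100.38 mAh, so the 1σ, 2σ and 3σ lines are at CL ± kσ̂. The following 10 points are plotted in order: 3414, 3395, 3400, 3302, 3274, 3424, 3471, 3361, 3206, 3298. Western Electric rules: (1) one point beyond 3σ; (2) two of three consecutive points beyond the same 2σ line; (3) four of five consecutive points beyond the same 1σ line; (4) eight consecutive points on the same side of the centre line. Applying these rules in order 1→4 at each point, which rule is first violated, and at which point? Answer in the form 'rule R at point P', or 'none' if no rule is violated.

Zone of each point (C = within 1σ̂, B = 1σ̂–2σ̂, A = 2σ̂–3σ̂, * = beyond 3σ̂; sign = side of CL): 1:+C, 2:+C, 3:+C, 4:-C, 5:-C, 6:+C, 7:+B, 8:+C, 9:-B, 10:-C
No rule fires across all 10 points.

none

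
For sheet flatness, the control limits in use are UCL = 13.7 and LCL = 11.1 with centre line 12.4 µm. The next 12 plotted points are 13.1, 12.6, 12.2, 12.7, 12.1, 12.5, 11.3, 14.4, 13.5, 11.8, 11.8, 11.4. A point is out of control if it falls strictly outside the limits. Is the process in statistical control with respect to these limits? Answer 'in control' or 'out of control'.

out of control

Compare each point to [11.1, 13.7]: sample 8 = 14.4 > UCL.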